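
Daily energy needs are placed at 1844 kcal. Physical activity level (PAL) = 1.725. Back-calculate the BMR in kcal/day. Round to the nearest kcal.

BMR = TEE ÷ activity factor = 1844 ÷ 1.725 = 1068.9855 kcal/day.

1069 kcal/day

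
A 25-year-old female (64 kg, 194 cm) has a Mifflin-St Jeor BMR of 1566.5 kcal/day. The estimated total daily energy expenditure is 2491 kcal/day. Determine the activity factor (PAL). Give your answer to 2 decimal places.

1.59

Activity factor = TEE ÷ BMR = 2491 ÷ 1566.5 = 1.59.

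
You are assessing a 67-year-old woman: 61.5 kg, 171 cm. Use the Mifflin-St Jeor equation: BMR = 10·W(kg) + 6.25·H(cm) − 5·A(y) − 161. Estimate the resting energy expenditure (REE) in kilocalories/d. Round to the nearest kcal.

Mifflin-St Jeor (female): BMR = 10(61.5) + 6.25(171) − 5(67) − 161 = 615 + 1068.75 − 335 − 161 = 1187.75 kcal/day.

1188 kilocalories/d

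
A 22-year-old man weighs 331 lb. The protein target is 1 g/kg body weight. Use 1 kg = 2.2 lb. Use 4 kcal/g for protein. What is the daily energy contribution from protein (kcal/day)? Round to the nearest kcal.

Weight in kg = 331 ÷ 2.2 = 150.4545 kg.
Protein = 1 g/kg × 150.4545 kg = 150.4545 g/day.
Protein energy = 150.4545 g × 4 kcal/g = 601.8182 kcal/day.

602 kcal/day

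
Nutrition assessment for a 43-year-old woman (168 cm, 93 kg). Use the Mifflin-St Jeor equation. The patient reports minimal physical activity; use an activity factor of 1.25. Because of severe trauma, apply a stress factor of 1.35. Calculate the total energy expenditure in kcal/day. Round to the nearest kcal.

2707 kcal/day

Mifflin-St Jeor (female): BMR = 10(93) + 6.25(168) − 5(43) − 161 = 930 + 1050 − 215 − 161 = 1604 kcal/day.
TEE = BMR × activity factor = 1604 × 1.25 = 2005 kcal/day.
Apply stress factor: 2005 × 1.35 = 2706.75 kcal/day.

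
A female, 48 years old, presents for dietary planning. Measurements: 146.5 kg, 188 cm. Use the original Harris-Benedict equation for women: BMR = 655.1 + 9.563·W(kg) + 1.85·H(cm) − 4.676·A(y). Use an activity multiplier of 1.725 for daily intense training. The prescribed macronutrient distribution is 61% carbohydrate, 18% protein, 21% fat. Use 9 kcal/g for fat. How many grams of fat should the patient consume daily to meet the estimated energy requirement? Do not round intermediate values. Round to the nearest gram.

Harris-Benedict: BMR = 655.1 + 9.563(146.5) + 1.85(188) − 4.676(48) = 2179.4315 kcal/day.
TEE = 2179.4315 × 1.725 = 3759.5193 kcal/day.
Fat energy = 21% × 3759.5193 = 789.4991 kcal.
Fat = 789.4991 ÷ 9 kcal/g = 87.7221 g.

88 g/day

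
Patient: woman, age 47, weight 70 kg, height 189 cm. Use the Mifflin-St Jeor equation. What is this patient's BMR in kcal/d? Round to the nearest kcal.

Mifflin-St Jeor (female): BMR = 10(70) + 6.25(189) − 5(47) − 161 = 700 + 1181.25 − 235 − 161 = 1485.25 kcal/day.

1485 kcal/d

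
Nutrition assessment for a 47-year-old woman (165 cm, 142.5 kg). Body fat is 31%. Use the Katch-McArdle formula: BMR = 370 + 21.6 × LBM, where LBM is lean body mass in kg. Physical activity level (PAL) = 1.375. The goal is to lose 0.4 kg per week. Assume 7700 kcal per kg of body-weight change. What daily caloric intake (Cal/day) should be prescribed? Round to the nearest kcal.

LBM = 142.5 × (1 − 0.31) = 98.325 kg. Katch-McArdle: BMR = 370 + 21.6 × 98.325 = 2493.82 kcal/day.
TEE = 2493.82 × 1.375 = 3429.0025 kcal/day.
Required daily deficit = 0.4 × 7700 ÷ 7 = 440 kcal/day.
Target intake = 3429.0025 − 440 = 2989.0025 kcal/day.

2989 Cal/day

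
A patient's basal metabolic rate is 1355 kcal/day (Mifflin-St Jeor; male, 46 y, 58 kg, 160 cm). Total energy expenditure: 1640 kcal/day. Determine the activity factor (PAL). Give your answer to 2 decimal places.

1.21

Activity factor = TEE ÷ BMR = 1640 ÷ 1355 = 1.21.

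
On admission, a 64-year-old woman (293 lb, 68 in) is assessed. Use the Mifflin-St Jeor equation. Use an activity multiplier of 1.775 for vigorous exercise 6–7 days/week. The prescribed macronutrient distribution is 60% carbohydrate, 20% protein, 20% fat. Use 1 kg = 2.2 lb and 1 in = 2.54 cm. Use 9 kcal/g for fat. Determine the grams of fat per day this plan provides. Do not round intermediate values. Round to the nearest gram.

Convert to metric: weight = 293 ÷ 2.2 = 133.1818 kg; height = 68 × 2.54 = 172.72 cm.
Mifflin-St Jeor (female): BMR = 10(133.1818) + 6.25(172.72) − 5(64) − 161 = 1331.8182 + 1079.5 − 320 − 161 = 1930.3182 kcal/day.
TEE = 1930.3182 × 1.775 = 3426.3148 kcal/day.
Fat energy = 20% × 3426.3148 = 685.263 kcal.
Fat = 685.263 ÷ 9 kcal/g = 76.1403 g.

76 g/day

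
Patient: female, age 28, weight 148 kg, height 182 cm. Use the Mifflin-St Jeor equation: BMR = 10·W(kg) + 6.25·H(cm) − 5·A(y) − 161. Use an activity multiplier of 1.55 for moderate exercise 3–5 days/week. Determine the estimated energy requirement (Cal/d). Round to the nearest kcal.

3591 Cal/d

Mifflin-St Jeor (female): BMR = 10(148) + 6.25(182) − 5(28) − 161 = 1480 + 1137.5 − 140 − 161 = 2316.5 kcal/day.
TEE = BMR × activity factor = 2316.5 × 1.55 = 3590.575 kcal/day.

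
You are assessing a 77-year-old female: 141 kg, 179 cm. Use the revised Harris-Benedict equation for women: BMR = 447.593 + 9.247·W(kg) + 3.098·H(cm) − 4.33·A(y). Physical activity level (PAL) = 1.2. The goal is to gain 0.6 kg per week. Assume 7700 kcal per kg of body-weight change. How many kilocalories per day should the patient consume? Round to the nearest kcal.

Harris-Benedict: BMR = 447.593 + 9.247(141) + 3.098(179) − 4.33(77) = 1972.552 kcal/day.
TEE = 1972.552 × 1.2 = 2367.0624 kcal/day.
Required daily surplus = 0.6 × 7700 ÷ 7 = 660 kcal/day.
Target intake = 2367.0624 + 660 = 3027.0624 kcal/day.

3027 kilocalories per day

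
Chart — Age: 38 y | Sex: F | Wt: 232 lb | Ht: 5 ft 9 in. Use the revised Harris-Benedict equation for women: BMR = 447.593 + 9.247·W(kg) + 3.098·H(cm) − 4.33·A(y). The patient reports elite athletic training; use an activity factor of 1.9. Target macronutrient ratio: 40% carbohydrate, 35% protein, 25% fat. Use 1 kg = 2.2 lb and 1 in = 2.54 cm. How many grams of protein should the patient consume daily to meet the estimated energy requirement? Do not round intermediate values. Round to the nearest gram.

Convert to metric: weight = 232 ÷ 2.2 = 105.4545 kg; height = (5×12 + 9) × 2.54 = 69 × 2.54 = 175.26 cm.
Harris-Benedict: BMR = 447.593 + 9.247(105.4545) + 3.098(175.26) − 4.33(38) = 1801.1467 kcal/day.
TEE = 1801.1467 × 1.9 = 3422.1787 kcal/day.
Protein energy = 35% × 3422.1787 = 1197.7625 kcal.
Protein = 1197.7625 ÷ 4 kcal/g = 299.4406 g.

299 g/day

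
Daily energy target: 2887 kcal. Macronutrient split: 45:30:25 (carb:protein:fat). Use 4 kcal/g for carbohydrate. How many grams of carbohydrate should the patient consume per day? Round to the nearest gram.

Carbohydrate energy = 45% × 2887 = 1299.15 kcal.
At 4 kcal/g: 1299.15 ÷ 4 = 324.7875 g.

325 g/day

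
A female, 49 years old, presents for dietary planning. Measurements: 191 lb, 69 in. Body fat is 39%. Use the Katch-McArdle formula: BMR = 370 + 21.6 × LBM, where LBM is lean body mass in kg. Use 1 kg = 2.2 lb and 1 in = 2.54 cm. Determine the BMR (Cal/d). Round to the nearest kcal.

1514 Cal/d

Convert to metric: weight = 191 ÷ 2.2 = 86.8182 kg; height = 69 × 2.54 = 175.26 cm.
LBM = 86.8182 × (1 − 0.39) = 52.9591 kg. Katch-McArdle: BMR = 370 + 21.6 × 52.9591 = 1513.9164 kcal/day.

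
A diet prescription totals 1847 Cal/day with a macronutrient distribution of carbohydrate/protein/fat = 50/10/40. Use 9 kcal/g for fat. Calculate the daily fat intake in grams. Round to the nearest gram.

82 g/day

Fat energy = 40% × 1847 = 738.8 kcal.
At 9 kcal/g: 738.8 ÷ 9 = 82.0889 g.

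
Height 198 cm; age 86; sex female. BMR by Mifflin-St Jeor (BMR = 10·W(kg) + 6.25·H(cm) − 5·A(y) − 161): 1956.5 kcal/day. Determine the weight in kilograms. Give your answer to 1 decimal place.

1956.5 = 10·W + 6.25(198) − 5(86) − 161
10·W = 1956.5 − 646.5 = 1310, so W = 131 kg.

131.0 kg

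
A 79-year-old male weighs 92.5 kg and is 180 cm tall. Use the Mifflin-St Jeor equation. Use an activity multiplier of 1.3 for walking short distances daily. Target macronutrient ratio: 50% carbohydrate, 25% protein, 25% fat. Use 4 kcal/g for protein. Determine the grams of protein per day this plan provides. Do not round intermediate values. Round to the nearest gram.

Mifflin-St Jeor (male): BMR = 10(92.5) + 6.25(180) − 5(79) + 5 = 925 + 1125 − 395 + 5 = 1660 kcal/day.
TEE = 1660 × 1.3 = 2158 kcal/day.
Protein energy = 25% × 2158 = 539.5 kcal.
Protein = 539.5 ÷ 4 kcal/g = 134.875 g.

135 g/day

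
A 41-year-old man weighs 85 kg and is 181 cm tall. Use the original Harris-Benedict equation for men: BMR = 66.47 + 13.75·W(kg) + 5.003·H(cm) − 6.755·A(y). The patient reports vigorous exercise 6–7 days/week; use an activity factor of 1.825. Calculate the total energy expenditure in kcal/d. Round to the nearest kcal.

3401 kcal/d

Harris-Benedict: BMR = 66.47 + 13.75(85) + 5.003(181) − 6.755(41) = 1863.808 kcal/day.
TEE = BMR × activity factor = 1863.808 × 1.825 = 3401.4496 kcal/day.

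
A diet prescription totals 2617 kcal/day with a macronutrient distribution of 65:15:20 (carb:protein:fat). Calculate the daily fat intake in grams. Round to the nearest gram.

Fat energy = 20% × 2617 = 523.4 kcal.
At 9 kcal/g: 523.4 ÷ 9 = 58.1556 g.

58 g/day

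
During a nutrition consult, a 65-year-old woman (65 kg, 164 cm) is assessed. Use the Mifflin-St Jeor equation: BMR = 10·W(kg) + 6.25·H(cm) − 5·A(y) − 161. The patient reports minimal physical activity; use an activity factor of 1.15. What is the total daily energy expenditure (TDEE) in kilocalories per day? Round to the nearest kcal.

1367 kilocalories per day

Mifflin-St Jeor (female): BMR = 10(65) + 6.25(164) − 5(65) − 161 = 650 + 1025 − 325 − 161 = 1189 kcal/day.
TEE = BMR × activity factor = 1189 × 1.15 = 1367.35 kcal/day.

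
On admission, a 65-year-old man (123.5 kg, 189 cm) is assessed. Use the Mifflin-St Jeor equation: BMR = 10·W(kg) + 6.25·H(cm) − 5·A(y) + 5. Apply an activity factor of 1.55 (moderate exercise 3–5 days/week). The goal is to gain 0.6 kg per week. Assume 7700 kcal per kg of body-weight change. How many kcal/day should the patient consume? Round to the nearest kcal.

3909 kcal/day

Mifflin-St Jeor (male): BMR = 10(123.5) + 6.25(189) − 5(65) + 5 = 1235 + 1181.25 − 325 + 5 = 2096.25 kcal/day.
TEE = 2096.25 × 1.55 = 3249.1875 kcal/day.
Required daily surplus = 0.6 × 7700 ÷ 7 = 660 kcal/day.
Target intake = 3249.1875 + 660 = 3909.1875 kcal/day.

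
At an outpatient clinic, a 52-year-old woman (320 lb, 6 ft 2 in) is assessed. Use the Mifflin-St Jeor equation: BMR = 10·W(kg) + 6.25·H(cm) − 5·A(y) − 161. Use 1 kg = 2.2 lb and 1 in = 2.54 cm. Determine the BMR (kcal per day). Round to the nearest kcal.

2208 kcal per day

Convert to metric: weight = 320 ÷ 2.2 = 145.4545 kg; height = (6×12 + 2) × 2.54 = 74 × 2.54 = 187.96 cm.
Mifflin-St Jeor (female): BMR = 10(145.4545) + 6.25(187.96) − 5(52) − 161 = 1454.5455 + 1174.75 − 260 − 161 = 2208.2955 kcal/day.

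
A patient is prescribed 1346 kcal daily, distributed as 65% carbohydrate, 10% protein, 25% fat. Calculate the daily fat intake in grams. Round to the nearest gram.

Fat energy = 25% × 1346 = 336.5 kcal.
At 9 kcal/g: 336.5 ÷ 9 = 37.3889 g.

37 g/day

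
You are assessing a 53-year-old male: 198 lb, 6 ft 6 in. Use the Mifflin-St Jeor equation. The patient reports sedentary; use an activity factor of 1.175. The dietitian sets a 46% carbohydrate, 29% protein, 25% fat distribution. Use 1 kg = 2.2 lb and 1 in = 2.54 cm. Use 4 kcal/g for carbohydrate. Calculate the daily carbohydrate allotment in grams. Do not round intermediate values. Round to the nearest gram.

Convert to metric: weight = 198 ÷ 2.2 = 90 kg; height = (6×12 + 6) × 2.54 = 78 × 2.54 = 198.12 cm.
Mifflin-St Jeor (male): BMR = 10(90) + 6.25(198.12) − 5(53) + 5 = 900 + 1238.25 − 265 + 5 = 1878.25 kcal/day.
TEE = 1878.25 × 1.175 = 2206.9438 kcal/day.
Carbohydrate energy = 46% × 2206.9438 = 1015.1941 kcal.
Carbohydrate = 1015.1941 ÷ 4 kcal/g = 253.7985 g.

254 g/day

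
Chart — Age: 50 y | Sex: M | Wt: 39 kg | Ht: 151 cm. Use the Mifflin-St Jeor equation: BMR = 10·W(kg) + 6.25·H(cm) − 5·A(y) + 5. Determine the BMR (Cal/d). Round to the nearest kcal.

1089 Cal/d

Mifflin-St Jeor (male): BMR = 10(39) + 6.25(151) − 5(50) + 5 = 390 + 943.75 − 250 + 5 = 1088.75 kcal/day.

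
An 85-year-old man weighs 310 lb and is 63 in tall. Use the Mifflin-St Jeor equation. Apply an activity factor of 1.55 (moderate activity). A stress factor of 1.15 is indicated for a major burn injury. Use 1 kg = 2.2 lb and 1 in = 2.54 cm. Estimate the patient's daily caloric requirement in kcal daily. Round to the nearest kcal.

3546 kcal daily

Convert to metric: weight = 310 ÷ 2.2 = 140.9091 kg; height = 63 × 2.54 = 160.02 cm.
Mifflin-St Jeor (male): BMR = 10(140.9091) + 6.25(160.02) − 5(85) + 5 = 1409.0909 + 1000.125 − 425 + 5 = 1989.2159 kcal/day.
TEE = BMR × activity factor = 1989.2159 × 1.55 = 3083.2847 kcal/day.
Apply stress factor: 3083.2847 × 1.15 = 3545.7774 kcal/day.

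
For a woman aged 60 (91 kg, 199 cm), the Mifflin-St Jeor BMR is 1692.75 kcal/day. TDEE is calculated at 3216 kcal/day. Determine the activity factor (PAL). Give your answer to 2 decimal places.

Activity factor = TEE ÷ BMR = 3216 ÷ 1692.75 = 1.9.

1.90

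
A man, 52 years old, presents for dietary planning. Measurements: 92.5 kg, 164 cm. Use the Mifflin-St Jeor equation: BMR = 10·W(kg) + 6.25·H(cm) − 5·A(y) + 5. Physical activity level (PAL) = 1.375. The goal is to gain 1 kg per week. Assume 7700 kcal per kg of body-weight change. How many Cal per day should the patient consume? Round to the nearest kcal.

Mifflin-St Jeor (male): BMR = 10(92.5) + 6.25(164) − 5(52) + 5 = 925 + 1025 − 260 + 5 = 1695 kcal/day.
TEE = 1695 × 1.375 = 2330.625 kcal/day.
Required daily surplus = 1 × 7700 ÷ 7 = 1100 kcal/day.
Target intake = 2330.625 + 1100 = 3430.625 kcal/day.

3431 Cal per day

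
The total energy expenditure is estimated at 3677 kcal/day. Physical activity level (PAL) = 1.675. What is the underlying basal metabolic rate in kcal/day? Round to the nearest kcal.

2195 kcal/day

BMR = TEE ÷ activity factor = 3677 ÷ 1.675 = 2195.2239 kcal/day.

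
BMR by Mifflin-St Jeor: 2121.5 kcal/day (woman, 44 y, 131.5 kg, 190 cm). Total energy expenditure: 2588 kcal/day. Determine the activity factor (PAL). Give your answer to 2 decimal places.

Activity factor = TEE ÷ BMR = 2588 ÷ 2121.5 = 1.22.

1.22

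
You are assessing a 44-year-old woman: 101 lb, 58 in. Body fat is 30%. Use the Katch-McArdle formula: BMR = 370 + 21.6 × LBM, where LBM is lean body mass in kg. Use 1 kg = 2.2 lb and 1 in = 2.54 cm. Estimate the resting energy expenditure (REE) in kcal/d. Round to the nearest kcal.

1064 kcal/d

Convert to metric: weight = 101 ÷ 2.2 = 45.9091 kg; height = 58 × 2.54 = 147.32 cm.
LBM = 45.9091 × (1 − 0.3) = 32.1364 kg. Katch-McArdle: BMR = 370 + 21.6 × 32.1364 = 1064.1455 kcal/day.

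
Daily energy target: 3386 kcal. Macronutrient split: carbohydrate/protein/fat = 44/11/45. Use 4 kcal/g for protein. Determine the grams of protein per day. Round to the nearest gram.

93 g/day

Protein energy = 11% × 3386 = 372.46 kcal.
At 4 kcal/g: 372.46 ÷ 4 = 93.115 g.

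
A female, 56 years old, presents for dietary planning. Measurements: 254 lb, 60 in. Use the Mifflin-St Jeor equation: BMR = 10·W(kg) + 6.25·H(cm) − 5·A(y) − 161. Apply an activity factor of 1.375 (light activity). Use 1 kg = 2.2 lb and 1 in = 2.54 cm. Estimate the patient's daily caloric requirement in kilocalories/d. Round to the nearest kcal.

2291 kilocalories/d

Convert to metric: weight = 254 ÷ 2.2 = 115.4545 kg; height = 60 × 2.54 = 152.4 cm.
Mifflin-St Jeor (female): BMR = 10(115.4545) + 6.25(152.4) − 5(56) − 161 = 1154.5455 + 952.5 − 280 − 161 = 1666.0455 kcal/day.
TEE = BMR × activity factor = 1666.0455 × 1.375 = 2290.8125 kcal/day.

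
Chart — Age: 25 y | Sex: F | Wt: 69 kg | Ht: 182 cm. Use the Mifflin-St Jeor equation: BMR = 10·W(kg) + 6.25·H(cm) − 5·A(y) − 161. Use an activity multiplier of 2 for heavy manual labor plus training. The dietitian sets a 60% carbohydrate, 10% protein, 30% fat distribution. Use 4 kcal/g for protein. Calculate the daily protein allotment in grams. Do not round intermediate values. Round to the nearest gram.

Mifflin-St Jeor (female): BMR = 10(69) + 6.25(182) − 5(25) − 161 = 690 + 1137.5 − 125 − 161 = 1541.5 kcal/day.
TEE = 1541.5 × 2 = 3083 kcal/day.
Protein energy = 10% × 3083 = 308.3 kcal.
Protein = 308.3 ÷ 4 kcal/g = 77.075 g.

77 g/day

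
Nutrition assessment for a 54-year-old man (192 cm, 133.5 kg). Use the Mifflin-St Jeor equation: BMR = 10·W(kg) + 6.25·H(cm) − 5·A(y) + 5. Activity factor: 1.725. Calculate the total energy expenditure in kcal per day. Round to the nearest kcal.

3916 kcal per day

Mifflin-St Jeor (male): BMR = 10(133.5) + 6.25(192) − 5(54) + 5 = 1335 + 1200 − 270 + 5 = 2270 kcal/day.
TEE = BMR × activity factor = 2270 × 1.725 = 3915.75 kcal/day.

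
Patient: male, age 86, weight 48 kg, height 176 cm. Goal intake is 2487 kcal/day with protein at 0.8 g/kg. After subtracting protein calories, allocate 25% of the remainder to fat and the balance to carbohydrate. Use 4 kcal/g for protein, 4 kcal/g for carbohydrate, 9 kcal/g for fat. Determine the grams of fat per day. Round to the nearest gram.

Protein = 0.8 × 48 = 38.4 g → 38.4 × 4 = 153.6 kcal.
Non-protein calories = 2487 − 153.6 = 2333.4 kcal.
Fat: 25% × 2333.4 = 583.35 kcal; carbohydrate: 1750.05 kcal.
Fat: 583.35 kcal ÷ 9 kcal/g = 64.8167 g.

65 g/day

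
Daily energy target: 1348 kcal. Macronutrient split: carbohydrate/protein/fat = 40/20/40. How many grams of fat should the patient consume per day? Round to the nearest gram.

60 g/day

Fat energy = 40% × 1348 = 539.2 kcal.
At 9 kcal/g: 539.2 ÷ 9 = 59.9111 g.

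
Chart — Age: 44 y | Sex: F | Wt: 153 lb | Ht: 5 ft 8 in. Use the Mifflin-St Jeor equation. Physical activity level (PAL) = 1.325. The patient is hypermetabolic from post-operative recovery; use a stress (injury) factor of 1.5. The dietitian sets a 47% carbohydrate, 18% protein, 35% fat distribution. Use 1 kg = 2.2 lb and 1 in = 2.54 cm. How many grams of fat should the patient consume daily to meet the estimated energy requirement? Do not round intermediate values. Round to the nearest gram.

108 g/day

Convert to metric: weight = 153 ÷ 2.2 = 69.5455 kg; height = (5×12 + 8) × 2.54 = 68 × 2.54 = 172.72 cm.
Mifflin-St Jeor (female): BMR = 10(69.5455) + 6.25(172.72) − 5(44) − 161 = 695.4545 + 1079.5 − 220 − 161 = 1393.9545 kcal/day.
TEE = 1393.9545 × 1.325 = 1846.9898 kcal/day.
With stress factor 1.5: 1846.9898 × 1.5 = 2770.4847 kcal/day.
Fat energy = 35% × 2770.4847 = 969.6696 kcal.
Fat = 969.6696 ÷ 9 kcal/g = 107.7411 g.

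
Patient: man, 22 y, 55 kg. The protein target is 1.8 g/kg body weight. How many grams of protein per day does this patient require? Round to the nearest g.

Protein = 1.8 g/kg × 55 kg = 99 g/day.

99 g/day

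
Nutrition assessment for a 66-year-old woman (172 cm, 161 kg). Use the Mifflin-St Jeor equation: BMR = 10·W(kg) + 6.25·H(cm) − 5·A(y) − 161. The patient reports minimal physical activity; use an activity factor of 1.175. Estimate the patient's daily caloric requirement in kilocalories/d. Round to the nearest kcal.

2578 kilocalories/d

Mifflin-St Jeor (female): BMR = 10(161) + 6.25(172) − 5(66) − 161 = 1610 + 1075 − 330 − 161 = 2194 kcal/day.
TEE = BMR × activity factor = 2194 × 1.175 = 2577.95 kcal/day.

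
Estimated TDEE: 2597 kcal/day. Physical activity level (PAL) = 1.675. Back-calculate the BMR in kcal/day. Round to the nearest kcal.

BMR = TEE ÷ activity factor = 2597 ÷ 1.675 = 1550.4478 kcal/day.

1550 kcal/day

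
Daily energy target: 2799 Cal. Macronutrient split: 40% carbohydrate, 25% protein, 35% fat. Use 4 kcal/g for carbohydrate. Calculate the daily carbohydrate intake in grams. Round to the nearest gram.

Carbohydrate energy = 40% × 2799 = 1119.6 kcal.
At 4 kcal/g: 1119.6 ÷ 4 = 279.9 g.

280 g/day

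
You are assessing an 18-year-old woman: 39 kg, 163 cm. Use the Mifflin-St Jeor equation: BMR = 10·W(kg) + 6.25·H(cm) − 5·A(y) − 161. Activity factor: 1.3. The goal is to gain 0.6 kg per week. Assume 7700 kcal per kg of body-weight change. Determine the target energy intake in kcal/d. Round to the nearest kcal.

2165 kcal/d

Mifflin-St Jeor (female): BMR = 10(39) + 6.25(163) − 5(18) − 161 = 390 + 1018.75 − 90 − 161 = 1157.75 kcal/day.
TEE = 1157.75 × 1.3 = 1505.075 kcal/day.
Required daily surplus = 0.6 × 7700 ÷ 7 = 660 kcal/day.
Target intake = 1505.075 + 660 = 2165.075 kcal/day.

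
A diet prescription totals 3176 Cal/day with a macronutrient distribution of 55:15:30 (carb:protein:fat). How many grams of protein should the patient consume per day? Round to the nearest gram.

119 g/day

Protein energy = 15% × 3176 = 476.4 kcal.
At 4 kcal/g: 476.4 ÷ 4 = 119.1 g.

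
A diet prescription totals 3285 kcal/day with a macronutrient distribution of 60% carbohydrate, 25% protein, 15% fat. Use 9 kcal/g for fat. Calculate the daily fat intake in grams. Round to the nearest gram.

Fat energy = 15% × 3285 = 492.75 kcal.
At 9 kcal/g: 492.75 ÷ 9 = 54.75 g.

55 g/day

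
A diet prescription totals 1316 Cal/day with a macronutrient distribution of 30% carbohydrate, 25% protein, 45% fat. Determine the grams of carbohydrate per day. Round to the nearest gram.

99 g/day

Carbohydrate energy = 30% × 1316 = 394.8 kcal.
At 4 kcal/g: 394.8 ÷ 4 = 98.7 g.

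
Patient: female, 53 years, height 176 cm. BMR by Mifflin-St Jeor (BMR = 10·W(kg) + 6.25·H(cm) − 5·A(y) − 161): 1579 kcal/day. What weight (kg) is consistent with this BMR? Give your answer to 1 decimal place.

90.5 kg

1579 = 10·W + 6.25(176) − 5(53) − 161
10·W = 1579 − 674 = 905, so W = 90.5 kg.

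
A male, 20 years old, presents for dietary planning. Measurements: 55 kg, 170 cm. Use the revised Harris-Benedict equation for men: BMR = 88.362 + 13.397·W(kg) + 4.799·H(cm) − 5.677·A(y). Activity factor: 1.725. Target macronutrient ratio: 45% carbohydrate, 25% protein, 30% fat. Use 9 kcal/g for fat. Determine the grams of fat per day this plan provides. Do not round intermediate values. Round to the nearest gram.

Harris-Benedict: BMR = 88.362 + 13.397(55) + 4.799(170) − 5.677(20) = 1527.487 kcal/day.
TEE = 1527.487 × 1.725 = 2634.9151 kcal/day.
Fat energy = 30% × 2634.9151 = 790.4745 kcal.
Fat = 790.4745 ÷ 9 kcal/g = 87.8305 g.

88 g/day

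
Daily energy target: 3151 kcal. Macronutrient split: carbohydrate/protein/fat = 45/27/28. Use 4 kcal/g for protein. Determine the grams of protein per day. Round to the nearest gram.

Protein energy = 27% × 3151 = 850.77 kcal.
At 4 kcal/g: 850.77 ÷ 4 = 212.6925 g.

213 g/day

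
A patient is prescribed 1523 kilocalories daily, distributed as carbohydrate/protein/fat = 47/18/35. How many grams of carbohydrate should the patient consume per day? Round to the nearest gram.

179 g/day

Carbohydrate energy = 47% × 1523 = 715.81 kcal.
At 4 kcal/g: 715.81 ÷ 4 = 178.9525 g.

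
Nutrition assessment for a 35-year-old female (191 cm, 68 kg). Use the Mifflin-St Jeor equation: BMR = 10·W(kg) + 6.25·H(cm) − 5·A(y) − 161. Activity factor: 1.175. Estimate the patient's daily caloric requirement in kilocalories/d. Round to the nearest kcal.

Mifflin-St Jeor (female): BMR = 10(68) + 6.25(191) − 5(35) − 161 = 680 + 1193.75 − 175 − 161 = 1537.75 kcal/day.
TEE = BMR × activity factor = 1537.75 × 1.175 = 1806.8563 kcal/day.

1807 kilocalories/d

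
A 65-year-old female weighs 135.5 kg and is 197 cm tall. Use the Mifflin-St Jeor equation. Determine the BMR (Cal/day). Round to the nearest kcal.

2100 Cal/day

Mifflin-St Jeor (female): BMR = 10(135.5) + 6.25(197) − 5(65) − 161 = 1355 + 1231.25 − 325 − 161 = 2100.25 kcal/day.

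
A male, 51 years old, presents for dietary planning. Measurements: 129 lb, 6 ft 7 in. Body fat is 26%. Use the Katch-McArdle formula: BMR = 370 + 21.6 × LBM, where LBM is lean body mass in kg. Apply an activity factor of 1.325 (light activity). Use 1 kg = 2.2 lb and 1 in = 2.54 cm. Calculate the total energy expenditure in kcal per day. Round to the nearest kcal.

Convert to metric: weight = 129 ÷ 2.2 = 58.6364 kg; height = (6×12 + 7) × 2.54 = 79 × 2.54 = 200.66 cm.
LBM = 58.6364 × (1 − 0.26) = 43.3909 kg. Katch-McArdle: BMR = 370 + 21.6 × 43.3909 = 1307.2436 kcal/day.
TEE = BMR × activity factor = 1307.2436 × 1.325 = 1732.0978 kcal/day.

1732 kcal per day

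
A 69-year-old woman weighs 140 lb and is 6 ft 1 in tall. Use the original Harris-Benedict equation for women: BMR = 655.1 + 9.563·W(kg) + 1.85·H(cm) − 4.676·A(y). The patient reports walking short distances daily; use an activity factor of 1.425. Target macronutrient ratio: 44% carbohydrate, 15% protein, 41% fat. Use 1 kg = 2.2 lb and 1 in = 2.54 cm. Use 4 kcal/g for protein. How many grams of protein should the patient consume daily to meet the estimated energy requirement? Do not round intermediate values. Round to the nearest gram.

Convert to metric: weight = 140 ÷ 2.2 = 63.6364 kg; height = (6×12 + 1) × 2.54 = 73 × 2.54 = 185.42 cm.
Harris-Benedict: BMR = 655.1 + 9.563(63.6364) + 1.85(185.42) − 4.676(69) = 1284.0375 kcal/day.
TEE = 1284.0375 × 1.425 = 1829.7535 kcal/day.
Protein energy = 15% × 1829.7535 = 274.463 kcal.
Protein = 274.463 ÷ 4 kcal/g = 68.6158 g.

69 g/day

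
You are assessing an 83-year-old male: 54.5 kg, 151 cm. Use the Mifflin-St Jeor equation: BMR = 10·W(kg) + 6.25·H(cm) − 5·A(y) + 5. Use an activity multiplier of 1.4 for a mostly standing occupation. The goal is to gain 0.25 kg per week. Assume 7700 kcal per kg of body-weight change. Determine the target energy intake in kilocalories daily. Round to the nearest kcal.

1785 kilocalories daily

Mifflin-St Jeor (male): BMR = 10(54.5) + 6.25(151) − 5(83) + 5 = 545 + 943.75 − 415 + 5 = 1078.75 kcal/day.
TEE = 1078.75 × 1.4 = 1510.25 kcal/day.
Required daily surplus = 0.25 × 7700 ÷ 7 = 275 kcal/day.
Target intake = 1510.25 + 275 = 1785.25 kcal/day.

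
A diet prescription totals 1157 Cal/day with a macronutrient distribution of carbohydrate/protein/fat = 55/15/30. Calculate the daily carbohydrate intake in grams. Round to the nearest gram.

159 g/day

Carbohydrate energy = 55% × 1157 = 636.35 kcal.
At 4 kcal/g: 636.35 ÷ 4 = 159.0875 g.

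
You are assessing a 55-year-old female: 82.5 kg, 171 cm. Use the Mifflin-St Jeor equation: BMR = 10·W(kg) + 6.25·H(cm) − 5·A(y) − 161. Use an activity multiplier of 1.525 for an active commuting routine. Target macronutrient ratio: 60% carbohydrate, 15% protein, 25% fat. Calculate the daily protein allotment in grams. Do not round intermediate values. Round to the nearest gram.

83 g/day

Mifflin-St Jeor (female): BMR = 10(82.5) + 6.25(171) − 5(55) − 161 = 825 + 1068.75 − 275 − 161 = 1457.75 kcal/day.
TEE = 1457.75 × 1.525 = 2223.0688 kcal/day.
Protein energy = 15% × 2223.0688 = 333.4603 kcal.
Protein = 333.4603 ÷ 4 kcal/g = 83.3651 g.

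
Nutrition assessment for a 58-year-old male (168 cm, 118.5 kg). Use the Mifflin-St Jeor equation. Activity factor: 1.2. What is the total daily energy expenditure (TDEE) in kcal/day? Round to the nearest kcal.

Mifflin-St Jeor (male): BMR = 10(118.5) + 6.25(168) − 5(58) + 5 = 1185 + 1050 − 290 + 5 = 1950 kcal/day.
TEE = BMR × activity factor = 1950 × 1.2 = 2340 kcal/day.

2340 kcal/day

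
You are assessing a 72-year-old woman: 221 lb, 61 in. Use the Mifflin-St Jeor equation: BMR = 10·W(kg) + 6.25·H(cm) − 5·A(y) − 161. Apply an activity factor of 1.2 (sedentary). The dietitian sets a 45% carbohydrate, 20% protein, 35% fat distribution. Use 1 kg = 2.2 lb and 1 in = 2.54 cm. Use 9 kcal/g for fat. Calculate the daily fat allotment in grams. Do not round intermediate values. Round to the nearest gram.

Convert to metric: weight = 221 ÷ 2.2 = 100.4545 kg; height = 61 × 2.54 = 154.94 cm.
Mifflin-St Jeor (female): BMR = 10(100.4545) + 6.25(154.94) − 5(72) − 161 = 1004.5455 + 968.375 − 360 − 161 = 1451.9205 kcal/day.
TEE = 1451.9205 × 1.2 = 1742.3045 kcal/day.
Fat energy = 35% × 1742.3045 = 609.8066 kcal.
Fat = 609.8066 ÷ 9 kcal/g = 67.7563 g.

68 g/day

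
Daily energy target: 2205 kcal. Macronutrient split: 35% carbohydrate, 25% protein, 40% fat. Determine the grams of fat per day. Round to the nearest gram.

Fat energy = 40% × 2205 = 882 kcal.
At 9 kcal/g: 882 ÷ 9 = 98 g.

98 g/day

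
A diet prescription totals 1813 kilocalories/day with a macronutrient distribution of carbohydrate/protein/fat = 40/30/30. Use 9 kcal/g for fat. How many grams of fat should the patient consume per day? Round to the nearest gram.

60 g/day

Fat energy = 30% × 1813 = 543.9 kcal.
At 9 kcal/g: 543.9 ÷ 9 = 60.4333 g.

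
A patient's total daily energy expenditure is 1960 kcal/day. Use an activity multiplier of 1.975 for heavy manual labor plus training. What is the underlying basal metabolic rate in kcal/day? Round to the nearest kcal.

992 kcal/day

BMR = TEE ÷ activity factor = 1960 ÷ 1.975 = 992.4051 kcal/day.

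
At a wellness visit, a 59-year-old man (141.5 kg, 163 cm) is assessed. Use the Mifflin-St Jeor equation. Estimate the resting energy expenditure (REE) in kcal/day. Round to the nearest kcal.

Mifflin-St Jeor (male): BMR = 10(141.5) + 6.25(163) − 5(59) + 5 = 1415 + 1018.75 − 295 + 5 = 2143.75 kcal/day.

2144 kcal/day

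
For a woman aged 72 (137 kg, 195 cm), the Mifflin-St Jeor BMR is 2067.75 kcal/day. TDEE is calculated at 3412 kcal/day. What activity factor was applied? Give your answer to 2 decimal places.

1.65

Activity factor = TEE ÷ BMR = 3412 ÷ 2067.75 = 1.65.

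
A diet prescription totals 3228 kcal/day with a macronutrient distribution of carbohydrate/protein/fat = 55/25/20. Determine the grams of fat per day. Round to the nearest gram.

72 g/day

Fat energy = 20% × 3228 = 645.6 kcal.
At 9 kcal/g: 645.6 ÷ 9 = 71.7333 g.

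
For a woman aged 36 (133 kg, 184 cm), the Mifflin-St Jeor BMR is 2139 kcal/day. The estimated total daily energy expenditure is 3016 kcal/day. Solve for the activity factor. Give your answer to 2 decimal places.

Activity factor = TEE ÷ BMR = 3016 ÷ 2139 = 1.41.

1.41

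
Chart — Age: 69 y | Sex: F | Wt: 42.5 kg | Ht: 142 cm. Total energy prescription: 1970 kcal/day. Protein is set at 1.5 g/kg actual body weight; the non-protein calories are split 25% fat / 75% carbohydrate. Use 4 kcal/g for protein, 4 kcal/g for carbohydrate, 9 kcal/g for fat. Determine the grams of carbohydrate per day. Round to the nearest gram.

322 g/day

Protein = 1.5 × 42.5 = 63.75 g → 63.75 × 4 = 255 kcal.
Non-protein calories = 1970 − 255 = 1715 kcal.
Fat: 25% × 1715 = 428.75 kcal; carbohydrate: 1286.25 kcal.
Carbohydrate: 1286.25 kcal ÷ 4 kcal/g = 321.5625 g.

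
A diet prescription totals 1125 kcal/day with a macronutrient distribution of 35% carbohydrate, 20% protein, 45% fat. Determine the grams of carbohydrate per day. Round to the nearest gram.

Carbohydrate energy = 35% × 1125 = 393.75 kcal.
At 4 kcal/g: 393.75 ÷ 4 = 98.4375 g.

98 g/day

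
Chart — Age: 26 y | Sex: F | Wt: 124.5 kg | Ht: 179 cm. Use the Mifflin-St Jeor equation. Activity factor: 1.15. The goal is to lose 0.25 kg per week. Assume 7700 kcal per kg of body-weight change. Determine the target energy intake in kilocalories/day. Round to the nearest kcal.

2109 kilocalories/day

Mifflin-St Jeor (female): BMR = 10(124.5) + 6.25(179) − 5(26) − 161 = 1245 + 1118.75 − 130 − 161 = 2072.75 kcal/day.
TEE = 2072.75 × 1.15 = 2383.6625 kcal/day.
Required daily deficit = 0.25 × 7700 ÷ 7 = 275 kcal/day.
Target intake = 2383.6625 − 275 = 2108.6625 kcal/day.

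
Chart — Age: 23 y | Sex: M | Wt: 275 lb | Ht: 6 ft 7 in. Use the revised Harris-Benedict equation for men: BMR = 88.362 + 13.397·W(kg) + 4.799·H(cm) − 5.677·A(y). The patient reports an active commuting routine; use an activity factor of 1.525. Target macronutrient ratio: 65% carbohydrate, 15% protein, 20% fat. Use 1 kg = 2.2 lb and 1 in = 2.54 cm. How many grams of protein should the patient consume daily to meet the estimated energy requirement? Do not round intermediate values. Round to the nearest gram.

148 g/day

Convert to metric: weight = 275 ÷ 2.2 = 125 kg; height = (6×12 + 7) × 2.54 = 79 × 2.54 = 200.66 cm.
Harris-Benedict: BMR = 88.362 + 13.397(125) + 4.799(200.66) − 5.677(23) = 2595.3833 kcal/day.
TEE = 2595.3833 × 1.525 = 3957.9596 kcal/day.
Protein energy = 15% × 3957.9596 = 593.6939 kcal.
Protein = 593.6939 ÷ 4 kcal/g = 148.4235 g.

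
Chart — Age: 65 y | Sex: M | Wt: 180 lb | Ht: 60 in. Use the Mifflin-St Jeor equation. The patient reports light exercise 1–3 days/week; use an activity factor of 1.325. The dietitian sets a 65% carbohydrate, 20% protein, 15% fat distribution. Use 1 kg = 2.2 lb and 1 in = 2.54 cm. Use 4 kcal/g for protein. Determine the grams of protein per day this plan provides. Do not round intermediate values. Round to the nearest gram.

96 g/day

Convert to metric: weight = 180 ÷ 2.2 = 81.8182 kg; height = 60 × 2.54 = 152.4 cm.
Mifflin-St Jeor (male): BMR = 10(81.8182) + 6.25(152.4) − 5(65) + 5 = 818.1818 + 952.5 − 325 + 5 = 1450.6818 kcal/day.
TEE = 1450.6818 × 1.325 = 1922.1534 kcal/day.
Protein energy = 20% × 1922.1534 = 384.4307 kcal.
Protein = 384.4307 ÷ 4 kcal/g = 96.1077 g.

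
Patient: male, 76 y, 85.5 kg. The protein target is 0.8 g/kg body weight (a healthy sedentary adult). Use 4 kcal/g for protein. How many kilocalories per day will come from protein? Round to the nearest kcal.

Protein = 0.8 g/kg × 85.5 kg = 68.4 g/day.
Protein energy = 68.4 g × 4 kcal/g = 273.6 kcal/day.

274 kcal/day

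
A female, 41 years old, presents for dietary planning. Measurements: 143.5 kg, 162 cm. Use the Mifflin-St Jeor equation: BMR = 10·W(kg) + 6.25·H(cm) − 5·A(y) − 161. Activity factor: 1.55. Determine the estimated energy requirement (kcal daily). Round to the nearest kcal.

3226 kcal daily

Mifflin-St Jeor (female): BMR = 10(143.5) + 6.25(162) − 5(41) − 161 = 1435 + 1012.5 − 205 − 161 = 2081.5 kcal/day.
TEE = BMR × activity factor = 2081.5 × 1.55 = 3226.325 kcal/day.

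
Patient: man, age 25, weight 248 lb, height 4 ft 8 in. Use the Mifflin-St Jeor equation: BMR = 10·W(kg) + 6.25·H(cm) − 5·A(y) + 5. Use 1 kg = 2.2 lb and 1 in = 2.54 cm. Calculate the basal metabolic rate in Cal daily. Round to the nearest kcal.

1896 Cal daily

Convert to metric: weight = 248 ÷ 2.2 = 112.7273 kg; height = (4×12 + 8) × 2.54 = 56 × 2.54 = 142.24 cm.
Mifflin-St Jeor (male): BMR = 10(112.7273) + 6.25(142.24) − 5(25) + 5 = 1127.2727 + 889 − 125 + 5 = 1896.2727 kcal/day.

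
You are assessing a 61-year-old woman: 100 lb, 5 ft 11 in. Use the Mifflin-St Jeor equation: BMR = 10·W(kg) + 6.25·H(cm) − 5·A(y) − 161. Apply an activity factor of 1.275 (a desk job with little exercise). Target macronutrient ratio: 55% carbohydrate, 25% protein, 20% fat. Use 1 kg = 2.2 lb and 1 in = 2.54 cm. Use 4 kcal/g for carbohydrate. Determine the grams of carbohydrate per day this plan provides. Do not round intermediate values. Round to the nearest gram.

Convert to metric: weight = 100 ÷ 2.2 = 45.4545 kg; height = (5×12 + 11) × 2.54 = 71 × 2.54 = 180.34 cm.
Mifflin-St Jeor (female): BMR = 10(45.4545) + 6.25(180.34) − 5(61) − 161 = 454.5455 + 1127.125 − 305 − 161 = 1115.6705 kcal/day.
TEE = 1115.6705 × 1.275 = 1422.4798 kcal/day.
Carbohydrate energy = 55% × 1422.4798 = 782.3639 kcal.
Carbohydrate = 782.3639 ÷ 4 kcal/g = 195.591 g.

196 g/day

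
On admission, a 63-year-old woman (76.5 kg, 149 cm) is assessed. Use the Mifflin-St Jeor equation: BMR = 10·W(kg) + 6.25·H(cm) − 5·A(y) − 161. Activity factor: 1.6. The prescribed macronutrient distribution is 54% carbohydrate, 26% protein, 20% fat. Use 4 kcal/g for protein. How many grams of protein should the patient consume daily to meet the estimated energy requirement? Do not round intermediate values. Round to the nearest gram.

Mifflin-St Jeor (female): BMR = 10(76.5) + 6.25(149) − 5(63) − 161 = 765 + 931.25 − 315 − 161 = 1220.25 kcal/day.
TEE = 1220.25 × 1.6 = 1952.4 kcal/day.
Protein energy = 26% × 1952.4 = 507.624 kcal.
Protein = 507.624 ÷ 4 kcal/g = 126.906 g.

127 g/day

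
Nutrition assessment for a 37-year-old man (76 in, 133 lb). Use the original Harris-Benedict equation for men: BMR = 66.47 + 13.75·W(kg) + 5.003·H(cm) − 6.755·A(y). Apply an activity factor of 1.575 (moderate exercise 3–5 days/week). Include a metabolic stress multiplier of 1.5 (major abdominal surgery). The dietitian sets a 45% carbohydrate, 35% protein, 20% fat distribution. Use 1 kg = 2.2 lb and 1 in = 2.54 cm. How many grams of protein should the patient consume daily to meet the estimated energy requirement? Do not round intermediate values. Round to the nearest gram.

334 g/day

Convert to metric: weight = 133 ÷ 2.2 = 60.4545 kg; height = 76 × 2.54 = 193.04 cm.
Harris-Benedict: BMR = 66.47 + 13.75(60.4545) + 5.003(193.04) − 6.755(37) = 1613.5641 kcal/day.
TEE = 1613.5641 × 1.575 = 2541.3635 kcal/day.
With stress factor 1.5: 2541.3635 × 1.5 = 3812.0452 kcal/day.
Protein energy = 35% × 3812.0452 = 1334.2158 kcal.
Protein = 1334.2158 ÷ 4 kcal/g = 333.554 g.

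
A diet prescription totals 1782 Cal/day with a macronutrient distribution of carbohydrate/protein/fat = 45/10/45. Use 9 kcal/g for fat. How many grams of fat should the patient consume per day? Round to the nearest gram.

Fat energy = 45% × 1782 = 801.9 kcal.
At 9 kcal/g: 801.9 ÷ 9 = 89.1 g.

89 g/day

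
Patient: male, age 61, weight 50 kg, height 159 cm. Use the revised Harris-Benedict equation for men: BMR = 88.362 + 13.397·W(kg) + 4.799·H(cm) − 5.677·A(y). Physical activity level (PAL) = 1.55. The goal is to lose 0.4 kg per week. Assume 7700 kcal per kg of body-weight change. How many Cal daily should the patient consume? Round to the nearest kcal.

Harris-Benedict: BMR = 88.362 + 13.397(50) + 4.799(159) − 5.677(61) = 1174.956 kcal/day.
TEE = 1174.956 × 1.55 = 1821.1818 kcal/day.
Required daily deficit = 0.4 × 7700 ÷ 7 = 440 kcal/day.
Target intake = 1821.1818 − 440 = 1381.1818 kcal/day.

1381 Cal daily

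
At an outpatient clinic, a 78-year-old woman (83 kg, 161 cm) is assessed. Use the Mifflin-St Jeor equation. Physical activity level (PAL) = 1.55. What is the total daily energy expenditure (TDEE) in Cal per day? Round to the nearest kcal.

1992 Cal per day

Mifflin-St Jeor (female): BMR = 10(83) + 6.25(161) − 5(78) − 161 = 830 + 1006.25 − 390 − 161 = 1285.25 kcal/day.
TEE = BMR × activity factor = 1285.25 × 1.55 = 1992.1375 kcal/day.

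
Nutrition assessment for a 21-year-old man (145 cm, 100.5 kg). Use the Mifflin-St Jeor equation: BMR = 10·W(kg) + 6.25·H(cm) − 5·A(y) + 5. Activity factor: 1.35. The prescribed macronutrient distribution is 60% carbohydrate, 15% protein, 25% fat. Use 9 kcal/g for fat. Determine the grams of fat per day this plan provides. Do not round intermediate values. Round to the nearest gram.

68 g/day

Mifflin-St Jeor (male): BMR = 10(100.5) + 6.25(145) − 5(21) + 5 = 1005 + 906.25 − 105 + 5 = 1811.25 kcal/day.
TEE = 1811.25 × 1.35 = 2445.1875 kcal/day.
Fat energy = 25% × 2445.1875 = 611.2969 kcal.
Fat = 611.2969 ÷ 9 kcal/g = 67.9219 g.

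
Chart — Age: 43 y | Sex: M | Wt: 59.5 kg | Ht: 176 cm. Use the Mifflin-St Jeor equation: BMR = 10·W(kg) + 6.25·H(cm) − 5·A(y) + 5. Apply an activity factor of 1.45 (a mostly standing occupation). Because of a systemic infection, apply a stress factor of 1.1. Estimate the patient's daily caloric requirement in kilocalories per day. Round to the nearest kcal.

2369 kilocalories per day

Mifflin-St Jeor (male): BMR = 10(59.5) + 6.25(176) − 5(43) + 5 = 595 + 1100 − 215 + 5 = 1485 kcal/day.
TEE = BMR × activity factor = 1485 × 1.45 = 2153.25 kcal/day.
Apply stress factor: 2153.25 × 1.1 = 2368.575 kcal/day.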